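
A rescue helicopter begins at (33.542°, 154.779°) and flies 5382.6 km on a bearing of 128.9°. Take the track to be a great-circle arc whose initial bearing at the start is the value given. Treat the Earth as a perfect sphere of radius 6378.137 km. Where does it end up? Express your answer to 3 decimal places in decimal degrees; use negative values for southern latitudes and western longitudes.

δ = 5382.6/6378.137 = 0.843914 rad (48.3527°).
Start latitude φ₁ = 0.585418 rad; initial bearing θ = 2.249729 rad.
Applying the spherical law of cosines for sides, sin φ₂ = sin φ₁ cos δ + cos φ₁ sin δ cos θ = -0.023915, so φ₂ = -1.370°.
Then Δλ = atan2(0.484704, 0.677757) = 0.620828 rad, from sin θ sin δ cos φ₁ over cos δ − sin φ₁ sin φ₂.
λ₂ = 154.779° + 35.571° = 190.350°, normalized to (−180°, 180°] → -169.650°.

latitude -1.370°, longitude -169.650°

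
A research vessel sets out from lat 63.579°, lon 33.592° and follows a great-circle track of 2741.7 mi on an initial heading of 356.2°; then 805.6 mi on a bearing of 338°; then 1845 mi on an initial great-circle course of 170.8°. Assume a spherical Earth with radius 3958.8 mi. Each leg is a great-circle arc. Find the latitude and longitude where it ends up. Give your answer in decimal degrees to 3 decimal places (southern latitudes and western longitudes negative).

Apply the spherical direct solution leg by leg, carrying full precision between legs.
Leg 1: from (63.579°, 33.592°), δ = 2741.7/3958.8 = 0.692558 rad, θ = 356.2° → φ = 76.585°, λ = -135.898°.
Leg 2: from (76.585°, -135.898°), δ = 805.6/3958.8 = 0.203496 rad, θ = 338° → φ = 84.949°, λ = 164.799°.
Leg 3: from (84.949°, 164.799°), δ = 1845/3958.8 = 0.466050 rad, θ = 170.8° → φ = 58.302°, λ = 172.658°.

latitude 58.302°, longitude 172.658°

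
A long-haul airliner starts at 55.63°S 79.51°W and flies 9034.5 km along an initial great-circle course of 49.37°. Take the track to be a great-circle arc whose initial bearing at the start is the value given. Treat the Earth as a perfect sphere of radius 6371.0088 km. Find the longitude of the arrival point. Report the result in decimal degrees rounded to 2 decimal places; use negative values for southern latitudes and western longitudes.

longitude -28.95°

Angular distance δ = d/R = 9034.5 / 6371.0088 = 1.418064 rad.
Start latitude φ₁ = -0.970927 rad; initial bearing θ = 0.861669 rad.
Applying the spherical law of cosines for sides, sin φ₂ = sin φ₁ cos δ + cos φ₁ sin δ cos θ = 0.237753, so φ₂ = 13.75°.
For the longitude increment, Δλ = atan2( sin θ sin δ cos φ₁, cos δ − sin φ₁ sin φ₂ ) = atan2(0.423455, 0.348382) = 50.56°.
Hence λ₂ = -79.51° + 50.56° = -28.95°.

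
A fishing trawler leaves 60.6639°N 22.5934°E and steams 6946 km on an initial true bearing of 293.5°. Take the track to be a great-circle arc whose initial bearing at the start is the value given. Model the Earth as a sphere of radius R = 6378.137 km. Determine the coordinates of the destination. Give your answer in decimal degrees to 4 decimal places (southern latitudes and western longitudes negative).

latitude 35.2432°, longitude -73.1014°

Angular distance δ = d/R = 6946 / 6378.137 = 1.089033 rad.
Converting: φ₁ = 1.058785 rad, θ = 5.122541 rad.
Applying the spherical law of cosines for sides, sin φ₂ = sin φ₁ cos δ + cos φ₁ sin δ cos θ = 0.577048, so φ₂ = 35.2432°.
Δλ = atan2( sin θ sin δ cos φ₁ , cos δ − sin φ₁ sin φ₂ ) = atan2(-0.398158, -0.039705) = -1.670189 rad = -95.6948°.
λ₂ = λ₁ + Δλ = -73.1014°.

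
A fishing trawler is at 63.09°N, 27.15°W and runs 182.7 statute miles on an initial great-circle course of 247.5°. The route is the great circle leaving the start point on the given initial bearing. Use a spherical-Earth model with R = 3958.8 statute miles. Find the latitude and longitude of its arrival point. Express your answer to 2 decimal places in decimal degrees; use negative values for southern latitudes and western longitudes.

Central angle δ = d/R = 0.046150 rad.
With φ₁ = 63.09° = 1.101128 rad and θ = 247.5° = 4.319690 rad:
sin φ₂ = sin φ₁ cos δ + cos φ₁ sin δ cos θ = (0.891719)(0.998935) + (0.452590)(0.046134)(-0.382683) = 0.882779
φ₂ = asin(0.882779) = 1.081745 rad = 61.98°.
For the longitude increment, Δλ = atan2( sin θ sin δ cos φ₁, cos δ − sin φ₁ sin φ₂ ) = atan2(-0.019290, 0.211745) = -5.21°.
λ₂ = λ₁ + Δλ = -32.36°.

latitude 61.98°, longitude -32.36°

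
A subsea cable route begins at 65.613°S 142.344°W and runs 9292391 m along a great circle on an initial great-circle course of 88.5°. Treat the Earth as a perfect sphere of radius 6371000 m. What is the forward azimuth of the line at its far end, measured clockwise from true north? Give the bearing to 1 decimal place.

δ = 9292391/6371000 = 1.458545 rad (83.5685°).
With φ₁ = -65.613° = -1.145163 rad and θ = 88.5° = 1.544616 rad:
Destination latitude: φ₂ = arcsin( sin φ₁ cos δ + cos φ₁ sin δ cos θ ) = arcsin(-0.091281) = -5.237°.
Δλ = atan2( sin θ sin δ cos φ₁ , cos δ − sin φ₁ sin φ₂ ) = atan2(0.410159, 0.028879) = 1.500503 rad = 85.972°.
λ₂ = λ₁ + Δλ = -56.372°.
The forward bearing on arrival equals the back-azimuth from the destination plus 180°.
Back-azimuth from P₂ (-5.2°, -56.4°) to P₁ (-65.6°, -142.3°), with Δλ' = λ₁ − λ₂ = -86.0°: atan2( sin Δλ' cos φ₁ , cos φ₂ sin φ₁ − sin φ₂ cos φ₁ cos Δλ' ) = 204.5°.
Final bearing = (204.5° + 180°) mod 360° = 24.5°.

final bearing 24.5°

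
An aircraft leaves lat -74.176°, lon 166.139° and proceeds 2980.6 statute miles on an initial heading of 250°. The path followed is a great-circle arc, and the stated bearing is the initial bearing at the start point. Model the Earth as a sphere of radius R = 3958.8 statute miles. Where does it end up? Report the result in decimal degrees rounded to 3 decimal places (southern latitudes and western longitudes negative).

latitude -49.980°, longitude 73.820°

Central angle δ = d/R = 0.752905 rad.
With φ₁ = -74.176° = -1.294615 rad and θ = 250° = 4.363323 rad:
Applying the spherical law of cosines for sides, sin φ₂ = sin φ₁ cos δ + cos φ₁ sin δ cos θ = -0.765822, so φ₂ = -49.980°.
Δλ = atan2( sin θ sin δ cos φ₁ , cos δ − sin φ₁ sin φ₂ ) = atan2(-0.175206, -0.007095) = -1.611269 rad = -92.319°.
λ₂ = λ₁ + Δλ = 73.820°.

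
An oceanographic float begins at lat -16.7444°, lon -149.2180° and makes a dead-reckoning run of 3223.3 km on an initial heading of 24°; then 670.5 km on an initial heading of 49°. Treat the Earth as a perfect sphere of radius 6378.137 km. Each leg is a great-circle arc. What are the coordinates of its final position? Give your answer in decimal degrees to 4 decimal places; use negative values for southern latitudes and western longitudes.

latitude 13.7867°, longitude -133.0113°

Apply the spherical direct solution leg by leg, carrying full precision between legs.
Leg 1: from (-16.7444°, -149.2180°), δ = 3223.3/6378.137 = 0.505367 rad, θ = 24° → φ = 9.8711°, λ = -137.6885°.
Leg 2: from (9.8711°, -137.6885°), δ = 670.5/6378.137 = 0.105125 rad, θ = 49° → φ = 13.7867°, λ = -133.0113°.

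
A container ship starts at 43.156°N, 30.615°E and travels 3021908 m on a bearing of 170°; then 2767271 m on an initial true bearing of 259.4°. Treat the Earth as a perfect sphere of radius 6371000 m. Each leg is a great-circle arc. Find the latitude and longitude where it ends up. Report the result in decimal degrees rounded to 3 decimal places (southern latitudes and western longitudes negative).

Apply the spherical direct solution leg by leg, carrying full precision between legs.
Leg 1: from (43.156°, 30.615°), δ = 3021908/6371000 = 0.474322 rad, θ = 170° → φ = 16.281°, λ = 35.354°.
Leg 2: from (16.281°, 35.354°), δ = 2767271/6371000 = 0.434354 rad, θ = 259.4° → φ = 10.370°, λ = 10.487°.

latitude 10.370°, longitude 10.487°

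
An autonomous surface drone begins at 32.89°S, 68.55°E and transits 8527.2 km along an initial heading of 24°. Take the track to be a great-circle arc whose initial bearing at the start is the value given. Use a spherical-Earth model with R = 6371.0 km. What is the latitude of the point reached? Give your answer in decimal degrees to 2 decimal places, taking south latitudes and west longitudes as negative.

The arc subtends δ = 8527.2/6371 = 1.338440 rad at the centre.
With φ₁ = -32.89° = -0.574039 rad and θ = 24° = 0.418879 rad:
Destination latitude: φ₂ = arcsin( sin φ₁ cos δ + cos φ₁ sin δ cos θ ) = arcsin(0.621459) = 38.42°.
Then Δλ = atan2(0.332364, 0.567741) = 0.529627 rad, from sin θ sin δ cos φ₁ over cos δ − sin φ₁ sin φ₂.
Hence λ₂ = 68.55° + 30.35° = 98.90°.

latitude 38.42°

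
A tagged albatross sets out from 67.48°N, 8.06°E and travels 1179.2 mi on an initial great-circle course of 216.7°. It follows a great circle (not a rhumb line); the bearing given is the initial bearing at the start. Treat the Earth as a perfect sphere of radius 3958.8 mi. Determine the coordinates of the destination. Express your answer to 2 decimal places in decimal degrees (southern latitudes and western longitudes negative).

Angular distance δ = d/R = 1179.2 / 3958.8 = 0.297868 rad.
Converting: φ₁ = 1.177748 rad, θ = 3.782128 rad.
sin φ₂ = sin φ₁ cos δ + cos φ₁ sin δ cos θ = (0.923746)(0.955964) + (0.383006)(0.293483)(-0.801776) = 0.792944
φ₂ = asin(0.792944) = 0.915626 rad = 52.46°.
For the longitude increment, Δλ = atan2( sin θ sin δ cos φ₁, cos δ − sin φ₁ sin φ₂ ) = atan2(-0.067176, 0.223486) = -16.73°.
λ₂ = 8.06° + -16.73° = -8.67°.

latitude 52.46°, longitude -8.67°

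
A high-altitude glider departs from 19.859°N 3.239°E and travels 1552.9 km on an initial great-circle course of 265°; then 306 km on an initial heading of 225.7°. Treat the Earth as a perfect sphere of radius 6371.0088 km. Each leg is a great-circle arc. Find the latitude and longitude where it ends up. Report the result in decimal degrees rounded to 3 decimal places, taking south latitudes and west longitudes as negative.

Apply the spherical direct solution leg by leg, carrying full precision between legs.
Leg 1: from (19.859°, 3.239°), δ = 1552.9/6371.0088 = 0.243745 rad, θ = 265° → φ = 18.052°, λ = -11.408°.
Leg 2: from (18.052°, -11.408°), δ = 306/6371.0088 = 0.048030 rad, θ = 225.7° → φ = 16.120°, λ = -13.458°.

latitude 16.120°, longitude -13.458°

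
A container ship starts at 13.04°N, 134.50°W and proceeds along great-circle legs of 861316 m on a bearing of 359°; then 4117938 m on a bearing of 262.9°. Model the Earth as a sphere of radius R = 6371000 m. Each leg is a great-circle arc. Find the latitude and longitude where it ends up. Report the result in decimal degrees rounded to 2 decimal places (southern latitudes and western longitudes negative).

latitude 12.34°, longitude -172.36°

Apply the spherical direct solution leg by leg, carrying full precision between legs.
Leg 1: from (13.04°, -134.50°), δ = 861316/6371000 = 0.135193 rad, θ = 359° → φ = 20.78°, λ = -134.64°.
Leg 2: from (20.78°, -134.64°), δ = 4117938/6371000 = 0.646357 rad, θ = 262.9° → φ = 12.34°, λ = -172.36°.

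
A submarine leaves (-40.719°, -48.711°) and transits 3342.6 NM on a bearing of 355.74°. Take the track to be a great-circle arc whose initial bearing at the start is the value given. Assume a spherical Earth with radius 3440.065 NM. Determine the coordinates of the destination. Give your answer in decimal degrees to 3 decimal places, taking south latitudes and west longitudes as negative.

Angular distance δ = d/R = 3342.6 / 3440.065 = 0.971668 rad.
Converting: φ₁ = -0.710681 rad, θ = 6.208834 rad.
sin φ₂ = sin φ₁ cos δ + cos φ₁ sin δ cos θ = (-0.652350)(0.563923) + (0.757918)(0.825827)(0.997237) = 0.256305
φ₂ = asin(0.256305) = 0.259198 rad = 14.851°.
Then Δλ = atan2(-0.046494, 0.731124) = -0.063507 rad, from sin θ sin δ cos φ₁ over cos δ − sin φ₁ sin φ₂.
Hence λ₂ = -48.711° + -3.639° = -52.350°.

latitude 14.851°, longitude -52.350°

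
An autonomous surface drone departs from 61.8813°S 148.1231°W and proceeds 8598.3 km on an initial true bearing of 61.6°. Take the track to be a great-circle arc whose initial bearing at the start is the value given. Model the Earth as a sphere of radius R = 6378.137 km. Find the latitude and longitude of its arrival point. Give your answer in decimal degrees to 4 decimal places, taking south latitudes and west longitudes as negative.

latitude 1.3651°, longitude -89.0116°

The arc subtends δ = 8598.3/6378.137 = 1.348090 rad at the centre.
With φ₁ = -61.8813° = -1.080032 rad and θ = 61.6° = 1.075123 rad:
Destination latitude: φ₂ = arcsin( sin φ₁ cos δ + cos φ₁ sin δ cos θ ) = arcsin(0.023824) = 1.3651°.
Then Δλ = atan2(0.404339, 0.241882) = 1.031690 rad, from sin θ sin δ cos φ₁ over cos δ − sin φ₁ sin φ₂.
λ₂ = -148.1231° + 59.1115° = -89.0116°.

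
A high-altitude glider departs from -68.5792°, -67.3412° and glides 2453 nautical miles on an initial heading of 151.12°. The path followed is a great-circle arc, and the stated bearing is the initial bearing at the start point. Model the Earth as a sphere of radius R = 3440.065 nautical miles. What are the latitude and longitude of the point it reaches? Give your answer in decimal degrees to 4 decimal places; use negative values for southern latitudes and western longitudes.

latitude -65.9665°, longitude 61.7852°

The arc subtends δ = 2453/3440.065 = 0.713068 rad at the centre.
Converting: φ₁ = -1.196933 rad, θ = 2.637542 rad.
Destination latitude: φ₂ = arcsin( sin φ₁ cos δ + cos φ₁ sin δ cos θ ) = arcsin(-0.913307) = -65.9665°.
Δλ = atan2( sin θ sin δ cos φ₁ , cos δ − sin φ₁ sin φ₂ ) = atan2(0.115387, -0.093861) = 2.253680 rad = 129.1264°.
λ₂ = -67.3412° + 129.1264° = 61.7852°.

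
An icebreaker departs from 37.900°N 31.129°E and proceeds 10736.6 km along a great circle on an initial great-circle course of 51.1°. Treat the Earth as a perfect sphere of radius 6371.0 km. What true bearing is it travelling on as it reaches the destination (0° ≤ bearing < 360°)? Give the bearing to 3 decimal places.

final bearing 137.358°

The arc subtends δ = 10736.6/6371 = 1.685230 rad at the centre.
Converting: φ₁ = 0.661480 rad, θ = 0.891863 rad.
Destination latitude: φ₂ = arcsin( sin φ₁ cos δ + cos φ₁ sin δ cos θ ) = arcsin(0.422133) = 24.969°.
Then Δλ = atan2(0.610083, -0.373494) = 2.120140 rad, from sin θ sin δ cos φ₁ over cos δ − sin φ₁ sin φ₂.
Hence λ₂ = 31.129° + 121.475° = 152.604°.
The forward bearing on arrival equals the back-azimuth from the destination plus 180°.
Back-azimuth from P₂ (24.969°, 152.604°) to P₁ (37.900°, 31.129°), with Δλ' = λ₁ − λ₂ = -121.475°: atan2( sin Δλ' cos φ₁ , cos φ₂ sin φ₁ − sin φ₂ cos φ₁ cos Δλ' ) = 317.358°.
Final bearing = (317.358° + 180°) mod 360° = 137.358°.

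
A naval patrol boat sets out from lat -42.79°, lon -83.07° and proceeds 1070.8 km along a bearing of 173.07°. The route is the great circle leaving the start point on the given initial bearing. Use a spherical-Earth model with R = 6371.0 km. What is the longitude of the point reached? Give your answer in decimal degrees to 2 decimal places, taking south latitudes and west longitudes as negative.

δ = 1070.8/6371 = 0.168074 rad (9.6299°).
With φ₁ = -42.79° = -0.746826 rad and θ = 173.07° = 3.020641 rad:
Applying the spherical law of cosines for sides, sin φ₂ = sin φ₁ cos δ + cos φ₁ sin δ cos θ = -0.791605, so φ₂ = -52.34°.
For the longitude increment, Δλ = atan2( sin θ sin δ cos φ₁, cos δ − sin φ₁ sin φ₂ ) = atan2(0.014812, 0.448161) = 1.89°.
λ₂ = λ₁ + Δλ = -81.18°.

longitude -81.18°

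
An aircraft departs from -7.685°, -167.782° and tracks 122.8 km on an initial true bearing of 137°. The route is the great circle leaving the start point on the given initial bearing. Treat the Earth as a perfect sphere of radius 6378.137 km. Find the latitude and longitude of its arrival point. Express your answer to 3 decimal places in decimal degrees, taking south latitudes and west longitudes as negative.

latitude -8.491°, longitude -167.021°

Angular distance δ = d/R = 122.8 / 6378.137 = 0.019253 rad.
Converting: φ₁ = -0.134129 rad, θ = 2.391101 rad.
sin φ₂ = sin φ₁ cos δ + cos φ₁ sin δ cos θ = (-0.133727)(0.999815) + (0.991018)(0.019252)(-0.731354) = -0.147656
φ₂ = asin(-0.147656) = -0.148197 rad = -8.491°.
For the longitude increment, Δλ = atan2( sin θ sin δ cos φ₁, cos δ − sin φ₁ sin φ₂ ) = atan2(0.013012, 0.980069) = 0.761°.
λ₂ = λ₁ + Δλ = -167.021°.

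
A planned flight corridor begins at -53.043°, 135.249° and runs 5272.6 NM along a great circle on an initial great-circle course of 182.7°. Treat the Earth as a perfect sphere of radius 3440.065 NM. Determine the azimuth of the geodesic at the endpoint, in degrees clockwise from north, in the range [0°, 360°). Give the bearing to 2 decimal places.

final bearing 357.91°

Central angle δ = d/R = 1.532704 rad.
With φ₁ = -53.043° = -0.925775 rad and θ = 182.7° = 3.188717 rad:
Applying the spherical law of cosines for sides, sin φ₂ = sin φ₁ cos δ + cos φ₁ sin δ cos θ = -0.630544, so φ₂ = -39.090°.
Then Δλ = atan2(-0.028301, -0.465776) = -3.080907 rad, from sin θ sin δ cos φ₁ over cos δ − sin φ₁ sin φ₂.
λ₂ = 135.249° + -176.523° = -41.274°.
The forward bearing on arrival equals the back-azimuth from the destination plus 180°.
Back-azimuth from P₂ (-39.09°, -41.27°) to P₁ (-53.04°, 135.25°), with Δλ' = λ₁ − λ₂ = 176.52°: atan2( sin Δλ' cos φ₁ , cos φ₂ sin φ₁ − sin φ₂ cos φ₁ cos Δλ' ) = 177.91°.
Final bearing = (177.91° + 180°) mod 360° = 357.91°.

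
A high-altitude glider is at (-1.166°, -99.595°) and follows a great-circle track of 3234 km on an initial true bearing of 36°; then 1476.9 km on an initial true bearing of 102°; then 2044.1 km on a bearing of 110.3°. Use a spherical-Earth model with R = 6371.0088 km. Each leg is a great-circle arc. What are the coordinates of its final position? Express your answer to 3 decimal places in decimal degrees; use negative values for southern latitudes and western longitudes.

Apply the spherical direct solution leg by leg, carrying full precision between legs.
Leg 1: from (-1.166°, -99.595°), δ = 3234/6371.0088 = 0.507612 rad, θ = 36° → φ = 22.049°, λ = -81.640°.
Leg 2: from (22.049°, -81.640°), δ = 1476.9/6371.0088 = 0.231816 rad, θ = 102° → φ = 18.728°, λ = -67.914°.
Leg 3: from (18.728°, -67.914°), δ = 2044.1/6371.0088 = 0.320844 rad, θ = 110.3° → φ = 11.600°, λ = -50.339°.

latitude 11.600°, longitude -50.339°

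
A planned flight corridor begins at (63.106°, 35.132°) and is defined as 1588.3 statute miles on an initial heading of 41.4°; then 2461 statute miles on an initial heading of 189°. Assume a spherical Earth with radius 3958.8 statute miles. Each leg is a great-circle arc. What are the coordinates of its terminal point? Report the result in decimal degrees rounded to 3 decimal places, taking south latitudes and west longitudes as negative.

latitude 37.002°, longitude 87.584°

Apply the spherical direct solution leg by leg, carrying full precision between legs.
Leg 1: from (63.106°, 35.132°), δ = 1588.3/3958.8 = 0.401207 rad, θ = 41.4° → φ = 72.465°, λ = 94.135°.
Leg 2: from (72.465°, 94.135°), δ = 2461/3958.8 = 0.621653 rad, θ = 189° → φ = 37.002°, λ = 87.584°.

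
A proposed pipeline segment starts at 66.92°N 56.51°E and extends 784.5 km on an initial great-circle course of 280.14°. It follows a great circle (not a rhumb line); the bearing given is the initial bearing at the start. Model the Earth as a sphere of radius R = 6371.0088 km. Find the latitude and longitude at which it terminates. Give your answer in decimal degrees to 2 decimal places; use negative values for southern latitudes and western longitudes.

Central angle δ = d/R = 0.123136 rad.
Start latitude φ₁ = 1.167974 rad; initial bearing θ = 4.889365 rad.
Applying the spherical law of cosines for sides, sin φ₂ = sin φ₁ cos δ + cos φ₁ sin δ cos θ = 0.921470, so φ₂ = 67.14°.
Δλ = atan2( sin θ sin δ cos φ₁ , cos δ − sin φ₁ sin φ₂ ) = atan2(-0.047397, 0.144715) = -0.316512 rad = -18.13°.
Hence λ₂ = 56.51° + -18.13° = 38.38°.

latitude 67.14°, longitude 38.38°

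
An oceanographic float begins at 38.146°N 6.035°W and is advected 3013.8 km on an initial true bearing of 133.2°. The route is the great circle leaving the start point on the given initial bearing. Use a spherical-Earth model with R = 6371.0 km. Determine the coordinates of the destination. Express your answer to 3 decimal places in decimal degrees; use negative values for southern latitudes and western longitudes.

The arc subtends δ = 3013.8/6371 = 0.473050 rad at the centre.
With φ₁ = 38.146° = 0.665773 rad and θ = 133.2° = 2.324779 rad:
Destination latitude: φ₂ = arcsin( sin φ₁ cos δ + cos φ₁ sin δ cos θ ) = arcsin(0.304561) = 17.732°.
For the longitude increment, Δλ = atan2( sin θ sin δ cos φ₁, cos δ − sin φ₁ sin φ₂ ) = atan2(0.261193, 0.702066) = 20.407°.
λ₂ = λ₁ + Δλ = 14.372°.

latitude 17.732°, longitude 14.372°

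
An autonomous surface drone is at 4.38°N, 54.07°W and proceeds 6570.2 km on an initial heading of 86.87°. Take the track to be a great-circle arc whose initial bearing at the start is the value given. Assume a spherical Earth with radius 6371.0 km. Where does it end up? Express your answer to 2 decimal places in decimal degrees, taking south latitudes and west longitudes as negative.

latitude 4.93°, longitude 5.23°

Angular distance δ = d/R = 6570.2 / 6371 = 1.031267 rad.
Converting: φ₁ = 0.076445 rad, θ = 1.516168 rad.
Applying the spherical law of cosines for sides, sin φ₂ = sin φ₁ cos δ + cos φ₁ sin δ cos θ = 0.085943, so φ₂ = 4.93°.
Then Δλ = atan2(0.854169, 0.507169) = 1.034980 rad, from sin θ sin δ cos φ₁ over cos δ − sin φ₁ sin φ₂.
λ₂ = λ₁ + Δλ = 5.23°.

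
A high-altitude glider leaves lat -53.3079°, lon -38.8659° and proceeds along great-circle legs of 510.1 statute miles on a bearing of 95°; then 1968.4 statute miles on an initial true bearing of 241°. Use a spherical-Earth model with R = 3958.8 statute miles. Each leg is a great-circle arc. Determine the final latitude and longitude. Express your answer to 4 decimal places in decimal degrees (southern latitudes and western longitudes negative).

Apply the spherical direct solution leg by leg, carrying full precision between legs.
Leg 1: from (-53.3079°, -38.8659°), δ = 510.1/3958.8 = 0.128852 rad, θ = 95° → φ = -53.3121°, λ = -26.4942°.
Leg 2: from (-53.3121°, -26.4942°), δ = 1968.4/3958.8 = 0.497221 rad, θ = 241° → φ = -57.4541°, λ = -77.3413°.

latitude -57.4541°, longitude -77.3413°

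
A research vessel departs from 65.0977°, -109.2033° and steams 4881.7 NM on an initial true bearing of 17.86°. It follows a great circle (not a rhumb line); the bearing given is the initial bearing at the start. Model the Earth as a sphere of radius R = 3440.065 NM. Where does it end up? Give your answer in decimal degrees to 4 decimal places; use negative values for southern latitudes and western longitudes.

latitude 32.2264°, longitude 49.7961°

Central angle δ = d/R = 1.419072 rad.
Converting: φ₁ = 1.136169 rad, θ = 0.311716 rad.
Destination latitude: φ₂ = arcsin( sin φ₁ cos δ + cos φ₁ sin δ cos θ ) = arcsin(0.533267) = 32.2264°.
For the longitude increment, Δλ = atan2( sin θ sin δ cos φ₁, cos δ − sin φ₁ sin φ₂ ) = atan2(0.127656, -0.332545) = 158.9994°.
λ₂ = -109.2033° + 158.9994° = 49.7961°.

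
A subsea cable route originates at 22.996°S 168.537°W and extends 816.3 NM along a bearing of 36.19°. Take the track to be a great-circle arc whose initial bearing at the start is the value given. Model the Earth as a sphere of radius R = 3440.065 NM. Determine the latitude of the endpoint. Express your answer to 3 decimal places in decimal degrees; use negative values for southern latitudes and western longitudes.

latitude -11.834°

The arc subtends δ = 816.3/3440.065 = 0.237292 rad at the centre.
With φ₁ = -22.996° = -0.401356 rad and θ = 36.19° = 0.631635 rad:
sin φ₂ = sin φ₁ cos δ + cos φ₁ sin δ cos θ = (-0.390667)(0.971978) + (0.920532)(0.235071)(0.807063) = -0.205079
φ₂ = asin(-0.205079) = -0.206544 rad = -11.834°.
Then Δλ = atan2(0.127771, 0.891861) = 0.142295 rad, from sin θ sin δ cos φ₁ over cos δ − sin φ₁ sin φ₂.
Hence λ₂ = -168.537° + 8.153° = -160.384°.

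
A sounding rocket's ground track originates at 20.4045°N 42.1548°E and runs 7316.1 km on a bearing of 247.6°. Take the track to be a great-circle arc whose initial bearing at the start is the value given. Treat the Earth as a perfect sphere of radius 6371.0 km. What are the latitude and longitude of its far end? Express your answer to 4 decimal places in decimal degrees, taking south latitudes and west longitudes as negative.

latitude -10.5339°, longitude -16.9068°

Angular distance δ = d/R = 7316.1 / 6371 = 1.148344 rad.
Converting: φ₁ = 0.356126 rad, θ = 4.321435 rad.
Destination latitude: φ₂ = arcsin( sin φ₁ cos δ + cos φ₁ sin δ cos θ ) = arcsin(-0.182817) = -10.5339°.
Δλ = atan2( sin θ sin δ cos φ₁ , cos δ − sin φ₁ sin φ₂ ) = atan2(-0.790355, 0.473737) = -1.030820 rad = -59.0616°.
Hence λ₂ = 42.1548° + -59.0616° = -16.9068°.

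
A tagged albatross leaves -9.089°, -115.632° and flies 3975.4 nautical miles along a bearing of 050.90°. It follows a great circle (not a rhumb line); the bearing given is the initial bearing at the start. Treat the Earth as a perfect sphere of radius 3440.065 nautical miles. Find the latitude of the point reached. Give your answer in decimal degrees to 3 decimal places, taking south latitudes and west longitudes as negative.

latitude 30.407°

The arc subtends δ = 3975.4/3440.065 = 1.155618 rad at the centre.
Start latitude φ₁ = -0.158633 rad; initial bearing θ = 0.888373 rad.
Destination latitude: φ₂ = arcsin( sin φ₁ cos δ + cos φ₁ sin δ cos θ ) = arcsin(0.506133) = 30.407°.
Δλ = atan2( sin θ sin δ cos φ₁ , cos δ − sin φ₁ sin φ₂ ) = atan2(0.701201, 0.483306) = 0.967318 rad = 55.423°.
λ₂ = -115.632° + 55.423° = -60.209°.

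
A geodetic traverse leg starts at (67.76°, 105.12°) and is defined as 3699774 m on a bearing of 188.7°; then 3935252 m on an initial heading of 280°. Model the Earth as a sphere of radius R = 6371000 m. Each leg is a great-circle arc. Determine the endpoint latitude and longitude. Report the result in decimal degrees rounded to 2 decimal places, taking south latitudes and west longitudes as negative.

latitude 33.11°, longitude 56.41°

Apply the spherical direct solution leg by leg, carrying full precision between legs.
Leg 1: from (67.76°, 105.12°), δ = 3699774/6371000 = 0.580721 rad, θ = 188.7° → φ = 34.65°, λ = 99.33°.
Leg 2: from (34.65°, 99.33°), δ = 3935252/6371000 = 0.617682 rad, θ = 280° → φ = 33.11°, λ = 56.41°.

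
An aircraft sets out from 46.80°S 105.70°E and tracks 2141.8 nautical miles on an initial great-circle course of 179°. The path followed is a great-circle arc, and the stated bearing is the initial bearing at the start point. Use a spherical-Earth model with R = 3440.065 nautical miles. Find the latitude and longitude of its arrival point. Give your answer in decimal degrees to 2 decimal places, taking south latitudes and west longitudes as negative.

latitude -82.45°, longitude 110.14°

The arc subtends δ = 2141.8/3440.065 = 0.622605 rad at the centre.
Start latitude φ₁ = -0.816814 rad; initial bearing θ = 3.124139 rad.
sin φ₂ = sin φ₁ cos δ + cos φ₁ sin δ cos θ = (-0.728969)(0.812362) + (0.684547)(0.583153)(-0.999848) = -0.991322
φ₂ = asin(-0.991322) = -1.438955 rad = -82.45°.
For the longitude increment, Δλ = atan2( sin θ sin δ cos φ₁, cos δ − sin φ₁ sin φ₂ ) = atan2(0.006967, 0.089720) = 4.44°.
λ₂ = 105.70° + 4.44° = 110.14°.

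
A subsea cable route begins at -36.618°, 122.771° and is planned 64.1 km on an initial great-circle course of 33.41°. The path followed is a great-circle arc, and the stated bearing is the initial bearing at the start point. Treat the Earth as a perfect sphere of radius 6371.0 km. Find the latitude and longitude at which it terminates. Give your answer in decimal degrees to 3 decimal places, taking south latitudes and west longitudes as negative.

latitude -36.136°, longitude 123.164°

The arc subtends δ = 64.1/6371 = 0.010061 rad at the centre.
Start latitude φ₁ = -0.639105 rad; initial bearing θ = 0.583115 rad.
Applying the spherical law of cosines for sides, sin φ₂ = sin φ₁ cos δ + cos φ₁ sin δ cos θ = -0.589706, so φ₂ = -36.136°.
Δλ = atan2( sin θ sin δ cos φ₁ , cos δ − sin φ₁ sin φ₂ ) = atan2(0.004446, 0.648203) = 0.006860 rad = 0.393°.
λ₂ = 122.771° + 0.393° = 123.164°.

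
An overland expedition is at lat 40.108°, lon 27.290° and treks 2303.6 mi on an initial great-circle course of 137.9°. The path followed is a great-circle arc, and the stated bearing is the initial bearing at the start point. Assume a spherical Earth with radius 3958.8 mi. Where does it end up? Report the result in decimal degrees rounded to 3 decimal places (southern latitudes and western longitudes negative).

Central angle δ = d/R = 0.581894 rad.
Start latitude φ₁ = 0.700017 rad; initial bearing θ = 2.406809 rad.
sin φ₂ = sin φ₁ cos δ + cos φ₁ sin δ cos θ = (0.644230)(0.835423) + (0.764831)(0.549607)(-0.741976) = 0.226311
φ₂ = asin(0.226311) = 0.228289 rad = 13.080°.
Then Δλ = atan2(0.281818, 0.689627) = 0.387944 rad, from sin θ sin δ cos φ₁ over cos δ − sin φ₁ sin φ₂.
Hence λ₂ = 27.290° + 22.228° = 49.518°.

latitude 13.080°, longitude 49.518°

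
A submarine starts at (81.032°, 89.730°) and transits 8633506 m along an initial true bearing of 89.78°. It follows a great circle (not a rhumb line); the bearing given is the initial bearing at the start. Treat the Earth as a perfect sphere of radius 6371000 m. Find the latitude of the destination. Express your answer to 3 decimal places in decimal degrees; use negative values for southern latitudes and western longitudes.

δ = 8633506/6371000 = 1.355126 rad (77.6430°).
Converting: φ₁ = 1.414275 rad, θ = 1.566957 rad.
sin φ₂ = sin φ₁ cos δ + cos φ₁ sin δ cos θ = (0.987776)(0.214003) + (0.155883)(0.976833)(0.003840) = 0.211971
φ₂ = asin(0.211971) = 0.213592 rad = 12.238°.
Then Δλ = atan2(0.152270, 0.004623) = 1.540448 rad, from sin θ sin δ cos φ₁ over cos δ − sin φ₁ sin φ₂.
Hence λ₂ = 89.730° + 88.261° = 177.991°.

latitude 12.238°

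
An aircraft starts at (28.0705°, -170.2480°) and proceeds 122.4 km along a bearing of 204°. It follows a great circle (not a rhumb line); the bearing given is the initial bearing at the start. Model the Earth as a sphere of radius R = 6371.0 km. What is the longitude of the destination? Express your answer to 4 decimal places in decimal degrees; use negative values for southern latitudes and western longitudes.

longitude -170.7508°

The arc subtends δ = 122.4/6371 = 0.019212 rad at the centre.
With φ₁ = 28.0705° = 0.489923 rad and θ = 204° = 3.560472 rad:
Destination latitude: φ₂ = arcsin( sin φ₁ cos δ + cos φ₁ sin δ cos θ ) = arcsin(0.454985) = 27.0640°.
Then Δλ = atan2(-0.006895, 0.785719) = -0.008775 rad, from sin θ sin δ cos φ₁ over cos δ − sin φ₁ sin φ₂.
λ₂ = λ₁ + Δλ = -170.7508°.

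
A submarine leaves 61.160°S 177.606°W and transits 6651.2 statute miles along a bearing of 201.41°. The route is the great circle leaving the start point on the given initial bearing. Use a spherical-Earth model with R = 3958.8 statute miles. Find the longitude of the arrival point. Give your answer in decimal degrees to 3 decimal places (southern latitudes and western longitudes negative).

longitude 25.192°

Angular distance δ = d/R = 6651.2 / 3958.8 = 1.680105 rad.
With φ₁ = -61.160° = -1.067443 rad and θ = 201.41° = 3.515268 rad:
Destination latitude: φ₂ = arcsin( sin φ₁ cos δ + cos φ₁ sin δ cos θ ) = arcsin(-0.350837) = -20.539°.
For the longitude increment, Δλ = atan2( sin θ sin δ cos φ₁, cos δ − sin φ₁ sin φ₂ ) = atan2(-0.175031, -0.416414) = -157.202°.
λ₂ = -177.606° + -157.202° = -334.808°, normalized to (−180°, 180°] → 25.192°.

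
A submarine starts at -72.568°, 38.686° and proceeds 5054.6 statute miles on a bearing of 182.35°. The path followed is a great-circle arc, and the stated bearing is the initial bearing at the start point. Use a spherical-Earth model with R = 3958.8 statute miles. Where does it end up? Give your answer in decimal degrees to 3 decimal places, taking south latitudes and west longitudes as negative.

Angular distance δ = d/R = 5054.6 / 3958.8 = 1.276801 rad.
With φ₁ = -72.568° = -1.266551 rad and θ = 182.35° = 3.182608 rad:
Destination latitude: φ₂ = arcsin( sin φ₁ cos δ + cos φ₁ sin δ cos θ ) = arcsin(-0.562949) = -34.260°.
Δλ = atan2( sin θ sin δ cos φ₁ , cos δ − sin φ₁ sin φ₂ ) = atan2(-0.011757, -0.247316) = -3.094092 rad = -177.278°.
λ₂ = 38.686° + -177.278° = -138.592°.

latitude -34.260°, longitude -138.592°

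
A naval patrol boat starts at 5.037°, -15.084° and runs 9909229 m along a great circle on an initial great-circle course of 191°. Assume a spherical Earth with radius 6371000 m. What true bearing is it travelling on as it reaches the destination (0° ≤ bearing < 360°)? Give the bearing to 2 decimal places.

final bearing 241.58°

δ = 9909229/6371000 = 1.555365 rad (89.1158°).
Converting: φ₁ = 0.087912 rad, θ = 3.333579 rad.
Applying the spherical law of cosines for sides, sin φ₂ = sin φ₁ cos δ + cos φ₁ sin δ cos θ = -0.976365, so φ₂ = -77.518°.
Then Δλ = atan2(-0.190049, 0.101155) = -1.081679 rad, from sin θ sin δ cos φ₁ over cos δ − sin φ₁ sin φ₂.
λ₂ = -15.084° + -61.976° = -77.060°.
The forward bearing on arrival equals the back-azimuth from the destination plus 180°.
Back-azimuth from P₂ (-77.52°, -77.06°) to P₁ (5.04°, -15.08°), with Δλ' = λ₁ − λ₂ = 61.98°: atan2( sin Δλ' cos φ₁ , cos φ₂ sin φ₁ − sin φ₂ cos φ₁ cos Δλ' ) = 61.58°.
Final bearing = (61.58° + 180°) mod 360° = 241.58°.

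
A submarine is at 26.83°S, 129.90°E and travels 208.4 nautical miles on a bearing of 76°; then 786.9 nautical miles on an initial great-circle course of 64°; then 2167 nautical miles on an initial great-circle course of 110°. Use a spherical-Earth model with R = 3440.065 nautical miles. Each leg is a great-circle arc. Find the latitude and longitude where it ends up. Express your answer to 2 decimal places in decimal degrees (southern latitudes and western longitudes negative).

Apply the spherical direct solution leg by leg, carrying full precision between legs.
Leg 1: from (-26.83°, 129.90°), δ = 208.4/3440.065 = 0.060580 rad, θ = 76° → φ = -25.94°, λ = 133.65°.
Leg 2: from (-25.94°, 133.65°), δ = 786.9/3440.065 = 0.228746 rad, θ = 64° → φ = -19.67°, λ = 146.15°.
Leg 3: from (-19.67°, 146.15°), δ = 2167/3440.065 = 0.629930 rad, θ = 110° → φ = -27.50°, λ = -175.24°.

latitude -27.50°, longitude -175.24°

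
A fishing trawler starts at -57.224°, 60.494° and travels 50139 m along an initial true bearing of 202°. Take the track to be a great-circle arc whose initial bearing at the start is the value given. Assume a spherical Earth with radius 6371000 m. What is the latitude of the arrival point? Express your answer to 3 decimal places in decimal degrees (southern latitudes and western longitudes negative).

latitude -57.642°

Angular distance δ = d/R = 50139 / 6371000 = 0.007870 rad.
Start latitude φ₁ = -0.998747 rad; initial bearing θ = 3.525565 rad.
Applying the spherical law of cosines for sides, sin φ₂ = sin φ₁ cos δ + cos φ₁ sin δ cos θ = -0.844718, so φ₂ = -57.642°.
For the longitude increment, Δλ = atan2( sin θ sin δ cos φ₁, cos δ − sin φ₁ sin φ₂ ) = atan2(-0.001596, 0.289736) = -0.316°.
λ₂ = 60.494° + -0.316° = 60.178°.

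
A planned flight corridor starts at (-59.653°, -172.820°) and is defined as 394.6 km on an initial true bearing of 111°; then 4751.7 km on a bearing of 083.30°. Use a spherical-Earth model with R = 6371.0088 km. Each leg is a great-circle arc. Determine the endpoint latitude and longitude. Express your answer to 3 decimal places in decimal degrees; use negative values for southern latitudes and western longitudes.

latitude -37.029°, longitude -108.441°

Apply the spherical direct solution leg by leg, carrying full precision between legs.
Leg 1: from (-59.653°, -172.820°), δ = 394.6/6371.0088 = 0.061937 rad, θ = 111° → φ = -60.754°, λ = -166.027°.
Leg 2: from (-60.754°, -166.027°), δ = 4751.7/6371.0088 = 0.745832 rad, θ = 83.3° → φ = -37.029°, λ = -108.441°.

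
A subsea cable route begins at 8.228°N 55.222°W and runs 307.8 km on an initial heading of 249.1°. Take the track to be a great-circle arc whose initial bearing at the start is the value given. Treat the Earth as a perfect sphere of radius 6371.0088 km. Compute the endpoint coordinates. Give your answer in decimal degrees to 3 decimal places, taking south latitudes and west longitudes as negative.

latitude 7.232°, longitude -57.829°

δ = 307.8/6371.0088 = 0.048313 rad (2.7681°).
Start latitude φ₁ = 0.143606 rad; initial bearing θ = 4.347615 rad.
Destination latitude: φ₂ = arcsin( sin φ₁ cos δ + cos φ₁ sin δ cos θ ) = arcsin(0.125895) = 7.232°.
Then Δλ = atan2(-0.044652, 0.980816) = -0.045494 rad, from sin θ sin δ cos φ₁ over cos δ − sin φ₁ sin φ₂.
λ₂ = -55.222° + -2.607° = -57.829°.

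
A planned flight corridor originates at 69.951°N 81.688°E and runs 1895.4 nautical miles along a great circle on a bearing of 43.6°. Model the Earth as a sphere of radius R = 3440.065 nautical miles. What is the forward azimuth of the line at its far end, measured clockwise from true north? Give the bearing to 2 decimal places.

final bearing 139.85°

δ = 1895.4/3440.065 = 0.550978 rad (31.5687°).
Converting: φ₁ = 1.220875 rad, θ = 0.760964 rad.
Destination latitude: φ₂ = arcsin( sin φ₁ cos δ + cos φ₁ sin δ cos θ ) = arcsin(0.930352) = 68.490°.
Then Δλ = atan2(0.123770, -0.021959) = 1.746389 rad, from sin θ sin δ cos φ₁ over cos δ − sin φ₁ sin φ₂.
λ₂ = 81.688° + 100.061° = 181.749°, normalized to (−180°, 180°] → -178.251°.
The forward bearing on arrival equals the back-azimuth from the destination plus 180°.
Back-azimuth from P₂ (68.49°, -178.25°) to P₁ (69.95°, 81.69°), with Δλ' = λ₁ − λ₂ = 259.94°: atan2( sin Δλ' cos φ₁ , cos φ₂ sin φ₁ − sin φ₂ cos φ₁ cos Δλ' ) = 319.85°.
Final bearing = (319.85° + 180°) mod 360° = 139.85°.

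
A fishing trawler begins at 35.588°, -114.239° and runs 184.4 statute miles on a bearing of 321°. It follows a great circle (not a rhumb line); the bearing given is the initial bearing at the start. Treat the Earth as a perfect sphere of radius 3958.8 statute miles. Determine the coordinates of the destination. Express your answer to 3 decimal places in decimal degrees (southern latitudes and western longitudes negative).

Central angle δ = d/R = 0.046580 rad.
With φ₁ = 35.588° = 0.621128 rad and θ = 321° = 5.602507 rad:
sin φ₂ = sin φ₁ cos δ + cos φ₁ sin δ cos θ = (0.581953)(0.998915) + (0.813223)(0.046563)(0.777146) = 0.610749
φ₂ = asin(0.610749) = 0.657006 rad = 37.644°.
For the longitude increment, Δλ = atan2( sin θ sin δ cos φ₁, cos δ − sin φ₁ sin φ₂ ) = atan2(-0.023830, 0.643488) = -2.121°.
λ₂ = λ₁ + Δλ = -116.360°.

latitude 37.644°, longitude -116.360°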